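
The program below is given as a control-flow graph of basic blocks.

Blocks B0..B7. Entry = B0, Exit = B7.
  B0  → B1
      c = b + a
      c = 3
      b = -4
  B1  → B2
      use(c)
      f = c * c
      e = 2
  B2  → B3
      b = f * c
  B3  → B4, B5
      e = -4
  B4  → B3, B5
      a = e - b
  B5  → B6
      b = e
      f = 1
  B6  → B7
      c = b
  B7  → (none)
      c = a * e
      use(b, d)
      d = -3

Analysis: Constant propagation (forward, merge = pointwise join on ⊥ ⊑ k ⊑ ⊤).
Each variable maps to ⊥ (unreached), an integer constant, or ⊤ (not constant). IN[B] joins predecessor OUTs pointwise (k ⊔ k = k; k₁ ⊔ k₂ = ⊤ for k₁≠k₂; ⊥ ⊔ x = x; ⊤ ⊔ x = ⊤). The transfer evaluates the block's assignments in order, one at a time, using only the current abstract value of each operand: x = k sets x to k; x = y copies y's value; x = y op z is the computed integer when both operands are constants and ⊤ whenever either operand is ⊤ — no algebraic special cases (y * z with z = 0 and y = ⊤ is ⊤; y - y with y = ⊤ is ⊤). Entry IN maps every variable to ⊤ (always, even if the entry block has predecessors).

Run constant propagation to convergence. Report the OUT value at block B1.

Converged values:
  B0:  IN=(all ⊤)  OUT={b:-4, c:3; rest ⊤}
  B1:  IN={b:-4, c:3; rest ⊤}  OUT={b:-4, c:3, e:2, f:9; rest ⊤}
  B2:  IN={b:-4, c:3, e:2, f:9; rest ⊤}  OUT={b:27, c:3, e:2, f:9; rest ⊤}
  B3:  IN={b:27, c:3, f:9; rest ⊤}  OUT={b:27, c:3, e:-4, f:9; rest ⊤}
  B4:  IN={b:27, c:3, e:-4, f:9; rest ⊤}  OUT={a:-31, b:27, c:3, e:-4, f:9; rest ⊤}
  B5:  IN={b:27, c:3, e:-4, f:9; rest ⊤}  OUT={b:-4, c:3, e:-4, f:1; rest ⊤}
  B6:  IN={b:-4, c:3, e:-4, f:1; rest ⊤}  OUT={b:-4, c:-4, e:-4, f:1; rest ⊤}
  B7:  IN={b:-4, c:-4, e:-4, f:1; rest ⊤}  OUT={b:-4, d:-3, e:-4, f:1; rest ⊤}

Merge at B1: IN[B1] = OUT[B0] = {a: ⊤, b: -4, c: 3, d: ⊤, e: ⊤, f: ⊤}
Applying B1's transfer function to that IN value gives OUT[B1] (row B1 above).

Answer: {a: ⊤, b: -4, c: 3, d: ⊤, e: 2, f: 9}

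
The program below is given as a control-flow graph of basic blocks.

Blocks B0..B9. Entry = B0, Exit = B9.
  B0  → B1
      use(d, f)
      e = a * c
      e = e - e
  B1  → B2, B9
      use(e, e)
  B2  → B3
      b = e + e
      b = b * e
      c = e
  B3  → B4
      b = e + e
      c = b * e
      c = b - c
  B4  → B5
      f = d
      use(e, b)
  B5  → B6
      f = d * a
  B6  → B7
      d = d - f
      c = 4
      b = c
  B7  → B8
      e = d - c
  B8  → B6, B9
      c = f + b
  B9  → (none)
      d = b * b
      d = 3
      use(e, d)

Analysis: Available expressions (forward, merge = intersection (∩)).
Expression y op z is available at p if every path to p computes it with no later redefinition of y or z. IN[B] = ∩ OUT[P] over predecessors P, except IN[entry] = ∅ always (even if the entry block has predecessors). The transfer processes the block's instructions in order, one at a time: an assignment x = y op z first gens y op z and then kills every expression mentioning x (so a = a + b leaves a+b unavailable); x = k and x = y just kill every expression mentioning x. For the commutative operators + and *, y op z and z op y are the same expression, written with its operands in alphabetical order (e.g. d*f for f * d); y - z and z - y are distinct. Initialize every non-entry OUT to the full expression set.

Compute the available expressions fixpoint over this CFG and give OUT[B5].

Answer: {a*d, b*e, e+e}

Derivation:
Converged values:
  B0:   IN={}   OUT={a*c}
  B1:   IN={a*c}   OUT={a*c}
  B2:   IN={a*c}   OUT={e+e}
  B3:   IN={e+e}   OUT={b*e, e+e}
  B4:   IN={b*e, e+e}   OUT={b*e, e+e}
  B5:   IN={b*e, e+e}   OUT={a*d, b*e, e+e}
  B6:   IN={}   OUT={}
  B7:   IN={}   OUT={d-c}
  B8:   IN={d-c}   OUT={b+f}
  B9:   IN={}   OUT={b*b}

Merge at B5: IN[B5] = OUT[B4] = {b*e, e+e}
Applying B5's transfer function to that IN value gives OUT[B5] (row B5 above).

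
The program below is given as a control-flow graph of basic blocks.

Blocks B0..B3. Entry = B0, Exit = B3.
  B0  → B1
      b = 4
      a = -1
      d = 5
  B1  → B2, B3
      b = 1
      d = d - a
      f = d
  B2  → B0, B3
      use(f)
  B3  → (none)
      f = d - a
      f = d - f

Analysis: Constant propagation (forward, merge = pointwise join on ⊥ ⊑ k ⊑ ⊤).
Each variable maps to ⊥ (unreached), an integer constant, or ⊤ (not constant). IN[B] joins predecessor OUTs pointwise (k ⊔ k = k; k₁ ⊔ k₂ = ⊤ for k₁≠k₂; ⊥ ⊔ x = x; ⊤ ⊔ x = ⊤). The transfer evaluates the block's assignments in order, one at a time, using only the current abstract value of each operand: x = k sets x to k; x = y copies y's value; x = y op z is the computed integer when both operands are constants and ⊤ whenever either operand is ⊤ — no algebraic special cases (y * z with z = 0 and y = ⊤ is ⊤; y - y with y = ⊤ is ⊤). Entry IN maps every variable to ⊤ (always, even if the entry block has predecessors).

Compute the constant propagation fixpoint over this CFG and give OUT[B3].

Fixpoint table:
  B0:  IN=(all ⊤)  OUT={a:-1, b:4, d:5; rest ⊤}
  B1:  IN={a:-1, b:4, d:5; rest ⊤}  OUT={a:-1, b:1, d:6, f:6; rest ⊤}
  B2:  IN={a:-1, b:1, d:6, f:6; rest ⊤}  OUT={a:-1, b:1, d:6, f:6; rest ⊤}
  B3:  IN={a:-1, b:1, d:6, f:6; rest ⊤}  OUT={a:-1, b:1, d:6, f:-1; rest ⊤}

Merge at B3: IN[B3] = OUT[B1] ⊔ OUT[B2] = {a: -1, b: 1, c: ⊤, d: 6, e: ⊤, f: 6}
Applying B3's transfer function to that IN value gives OUT[B3] (row B3 above).

Answer: {a: -1, b: 1, c: ⊤, d: 6, e: ⊤, f: -1}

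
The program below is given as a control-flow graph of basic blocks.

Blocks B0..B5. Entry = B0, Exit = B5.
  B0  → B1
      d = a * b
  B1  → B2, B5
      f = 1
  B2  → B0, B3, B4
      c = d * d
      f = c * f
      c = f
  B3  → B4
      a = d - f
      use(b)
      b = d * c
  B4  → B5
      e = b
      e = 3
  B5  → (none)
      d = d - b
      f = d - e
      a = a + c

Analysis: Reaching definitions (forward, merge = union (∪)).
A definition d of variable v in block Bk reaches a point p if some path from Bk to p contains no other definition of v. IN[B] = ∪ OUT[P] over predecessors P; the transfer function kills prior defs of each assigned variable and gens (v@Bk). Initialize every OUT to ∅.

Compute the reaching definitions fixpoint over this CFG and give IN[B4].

Fixpoint table:
  B0: | IN={c@B2, d@B0, f@B2} | OUT={c@B2, d@B0, f@B2}
  B1: | IN={c@B2, d@B0, f@B2} | OUT={c@B2, d@B0, f@B1}
  B2: | IN={c@B2, d@B0, f@B1} | OUT={c@B2, d@B0, f@B2}
  B3: | IN={c@B2, d@B0, f@B2} | OUT={a@B3, b@B3, c@B2, d@B0, f@B2}
  B4: | IN={a@B3, b@B3, c@B2, d@B0, f@B2} | OUT={a@B3, b@B3, c@B2, d@B0, e@B4, f@B2}
  B5: | IN={a@B3, b@B3, c@B2, d@B0, e@B4, f@B1, f@B2} | OUT={a@B5, b@B3, c@B2, d@B5, e@B4, f@B5}

Merge at B4: IN[B4] = OUT[B2] ⊔ OUT[B3] = {a@B3, b@B3, c@B2, d@B0, f@B2}

Answer: {a@B3, b@B3, c@B2, d@B0, f@B2}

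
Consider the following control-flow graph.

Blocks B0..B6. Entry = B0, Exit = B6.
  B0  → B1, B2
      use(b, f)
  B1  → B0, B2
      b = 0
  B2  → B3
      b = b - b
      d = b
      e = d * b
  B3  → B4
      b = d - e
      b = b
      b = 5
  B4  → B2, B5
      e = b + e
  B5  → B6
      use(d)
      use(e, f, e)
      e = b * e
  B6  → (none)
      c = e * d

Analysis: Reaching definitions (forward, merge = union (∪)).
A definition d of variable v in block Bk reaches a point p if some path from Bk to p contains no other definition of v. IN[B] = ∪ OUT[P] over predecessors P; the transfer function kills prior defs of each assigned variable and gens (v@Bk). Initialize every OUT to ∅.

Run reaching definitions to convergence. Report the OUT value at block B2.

Per-block solution:
  B0: | IN={b@B1} | OUT={b@B1}
  B1: | IN={b@B1} | OUT={b@B1}
  B2: | IN={b@B1, b@B3, d@B2, e@B4} | OUT={b@B2, d@B2, e@B2}
  B3: | IN={b@B2, d@B2, e@B2} | OUT={b@B3, d@B2, e@B2}
  B4: | IN={b@B3, d@B2, e@B2} | OUT={b@B3, d@B2, e@B4}
  B5: | IN={b@B3, d@B2, e@B4} | OUT={b@B3, d@B2, e@B5}
  B6: | IN={b@B3, d@B2, e@B5} | OUT={b@B3, c@B6, d@B2, e@B5}

Merge at B2: IN[B2] = OUT[B0] ⊔ OUT[B1] ⊔ OUT[B4] = {b@B1, b@B3, d@B2, e@B4}
Applying B2's transfer function to that IN value gives OUT[B2] (row B2 above).

Answer: {b@B2, d@B2, e@B2}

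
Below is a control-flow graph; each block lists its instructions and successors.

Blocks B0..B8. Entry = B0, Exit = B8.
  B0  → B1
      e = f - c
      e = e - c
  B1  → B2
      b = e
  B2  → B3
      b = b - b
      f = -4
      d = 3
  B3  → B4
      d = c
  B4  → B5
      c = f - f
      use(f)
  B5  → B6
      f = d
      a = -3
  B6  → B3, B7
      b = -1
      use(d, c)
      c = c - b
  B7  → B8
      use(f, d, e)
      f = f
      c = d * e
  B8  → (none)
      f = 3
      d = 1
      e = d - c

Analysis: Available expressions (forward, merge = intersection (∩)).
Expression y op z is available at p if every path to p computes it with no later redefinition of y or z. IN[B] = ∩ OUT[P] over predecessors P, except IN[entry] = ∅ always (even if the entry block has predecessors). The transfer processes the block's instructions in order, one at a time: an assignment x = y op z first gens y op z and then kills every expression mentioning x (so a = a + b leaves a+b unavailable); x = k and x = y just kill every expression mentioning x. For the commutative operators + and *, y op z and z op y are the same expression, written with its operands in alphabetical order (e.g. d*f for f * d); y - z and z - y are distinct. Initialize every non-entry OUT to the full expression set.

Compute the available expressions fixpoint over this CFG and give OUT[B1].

Answer: {f-c}

Trace:
Fixpoint table:
  B0: | IN={} | OUT={f-c}
  B1: | IN={f-c} | OUT={f-c}
  B2: | IN={f-c} | OUT={}
  B3: | IN={} | OUT={}
  B4: | IN={} | OUT={f-f}
  B5: | IN={f-f} | OUT={}
  B6: | IN={} | OUT={}
  B7: | IN={} | OUT={d*e}
  B8: | IN={d*e} | OUT={d-c}

Merge at B1: IN[B1] = OUT[B0] = {f-c}
Applying B1's transfer function to that IN value gives OUT[B1] (row B1 above).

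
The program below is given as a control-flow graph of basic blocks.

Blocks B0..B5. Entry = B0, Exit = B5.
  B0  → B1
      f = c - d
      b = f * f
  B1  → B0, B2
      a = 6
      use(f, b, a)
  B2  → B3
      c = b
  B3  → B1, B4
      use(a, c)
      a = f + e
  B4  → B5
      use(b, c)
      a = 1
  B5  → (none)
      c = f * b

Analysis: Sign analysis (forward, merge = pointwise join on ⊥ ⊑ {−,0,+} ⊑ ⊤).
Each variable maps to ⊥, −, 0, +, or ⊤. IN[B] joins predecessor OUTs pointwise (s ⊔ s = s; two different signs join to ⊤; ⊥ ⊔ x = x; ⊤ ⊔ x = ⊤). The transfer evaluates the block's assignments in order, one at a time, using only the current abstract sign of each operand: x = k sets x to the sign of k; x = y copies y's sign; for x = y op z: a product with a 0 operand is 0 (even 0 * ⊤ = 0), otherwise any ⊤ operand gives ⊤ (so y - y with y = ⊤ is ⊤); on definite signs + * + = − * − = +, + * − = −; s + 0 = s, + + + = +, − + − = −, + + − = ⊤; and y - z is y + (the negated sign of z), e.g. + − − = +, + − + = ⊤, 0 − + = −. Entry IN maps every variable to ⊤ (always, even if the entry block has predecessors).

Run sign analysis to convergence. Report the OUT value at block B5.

Answer: {a: +, b: ⊤, c: ⊤, d: ⊤, e: ⊤, f: ⊤}

Derivation:
Per-block solution:
  B0:  IN=(all ⊤)  OUT=(all ⊤)
  B1:  IN=(all ⊤)  OUT={a:+; rest ⊤}
  B2:  IN={a:+; rest ⊤}  OUT={a:+; rest ⊤}
  B3:  IN={a:+; rest ⊤}  OUT=(all ⊤)
  B4:  IN=(all ⊤)  OUT={a:+; rest ⊤}
  B5:  IN={a:+; rest ⊤}  OUT={a:+; rest ⊤}

Merge at B5: IN[B5] = OUT[B4] = {a: +, b: ⊤, c: ⊤, d: ⊤, e: ⊤, f: ⊤}
Applying B5's transfer function to that IN value gives OUT[B5] (row B5 above).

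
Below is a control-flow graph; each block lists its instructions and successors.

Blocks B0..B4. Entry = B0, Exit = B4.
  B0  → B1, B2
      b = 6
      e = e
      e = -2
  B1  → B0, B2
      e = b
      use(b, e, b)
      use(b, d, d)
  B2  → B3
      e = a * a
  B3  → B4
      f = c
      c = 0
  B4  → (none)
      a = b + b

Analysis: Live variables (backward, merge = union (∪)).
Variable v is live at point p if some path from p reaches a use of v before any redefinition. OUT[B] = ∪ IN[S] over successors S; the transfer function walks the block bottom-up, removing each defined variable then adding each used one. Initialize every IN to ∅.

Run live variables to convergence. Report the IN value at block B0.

Answer: {a, c, d, e}

Working:
Per-block solution:
  B0:  IN={a, c, d, e}  OUT={a, b, c, d}
  B1:  IN={a, b, c, d}  OUT={a, b, c, d, e}
  B2:  IN={a, b, c}  OUT={b, c}
  B3:  IN={b, c}  OUT={b}
  B4:  IN={b}  OUT={}

Merge at B0: OUT[B0] = IN[B1] ⊔ IN[B2] = {a, b, c, d}
Applying B0's transfer function to that OUT value gives IN[B0] (row B0 above).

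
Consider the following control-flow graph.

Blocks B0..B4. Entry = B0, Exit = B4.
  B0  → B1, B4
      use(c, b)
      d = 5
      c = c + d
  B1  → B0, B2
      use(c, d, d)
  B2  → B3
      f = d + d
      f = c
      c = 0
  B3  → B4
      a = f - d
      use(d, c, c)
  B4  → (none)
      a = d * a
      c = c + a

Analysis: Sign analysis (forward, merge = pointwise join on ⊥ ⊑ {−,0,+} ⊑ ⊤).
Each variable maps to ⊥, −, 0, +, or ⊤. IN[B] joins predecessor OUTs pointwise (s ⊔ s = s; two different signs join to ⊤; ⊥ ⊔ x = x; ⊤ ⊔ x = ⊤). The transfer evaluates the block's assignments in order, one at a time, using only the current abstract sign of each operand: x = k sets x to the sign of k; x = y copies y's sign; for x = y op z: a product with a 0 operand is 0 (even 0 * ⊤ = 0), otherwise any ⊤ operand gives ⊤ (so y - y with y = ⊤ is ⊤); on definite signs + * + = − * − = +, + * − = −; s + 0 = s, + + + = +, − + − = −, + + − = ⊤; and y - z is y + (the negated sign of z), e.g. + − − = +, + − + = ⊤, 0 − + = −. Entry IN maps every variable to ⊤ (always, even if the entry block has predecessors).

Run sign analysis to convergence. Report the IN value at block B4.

Answer: {a: ⊤, b: ⊤, c: ⊤, d: +, e: ⊤, f: ⊤}

Working:
Converged values:
  B0:   IN=(all ⊤)   OUT={d:+; rest ⊤}
  B1:   IN={d:+; rest ⊤}   OUT={d:+; rest ⊤}
  B2:   IN={d:+; rest ⊤}   OUT={c:0, d:+; rest ⊤}
  B3:   IN={c:0, d:+; rest ⊤}   OUT={c:0, d:+; rest ⊤}
  B4:   IN={d:+; rest ⊤}   OUT={d:+; rest ⊤}

Merge at B4: IN[B4] = OUT[B0] ⊔ OUT[B3] = {a: ⊤, b: ⊤, c: ⊤, d: +, e: ⊤, f: ⊤}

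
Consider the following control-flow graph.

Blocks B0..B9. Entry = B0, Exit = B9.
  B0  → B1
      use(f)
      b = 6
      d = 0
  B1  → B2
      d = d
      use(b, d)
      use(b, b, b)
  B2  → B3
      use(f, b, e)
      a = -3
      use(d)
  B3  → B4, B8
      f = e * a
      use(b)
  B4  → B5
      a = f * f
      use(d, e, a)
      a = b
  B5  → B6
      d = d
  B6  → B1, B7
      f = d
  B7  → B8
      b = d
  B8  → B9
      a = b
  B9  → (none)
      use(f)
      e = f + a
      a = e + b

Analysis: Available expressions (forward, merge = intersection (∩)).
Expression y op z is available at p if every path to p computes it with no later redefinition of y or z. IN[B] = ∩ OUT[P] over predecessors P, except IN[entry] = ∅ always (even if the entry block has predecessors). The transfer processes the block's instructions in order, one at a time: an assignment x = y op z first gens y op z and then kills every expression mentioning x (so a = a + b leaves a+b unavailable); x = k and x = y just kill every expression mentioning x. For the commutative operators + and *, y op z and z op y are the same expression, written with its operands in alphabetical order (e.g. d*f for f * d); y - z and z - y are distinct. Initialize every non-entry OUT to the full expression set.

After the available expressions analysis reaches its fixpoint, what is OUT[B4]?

Fixpoint table:
  B0:  IN={}  OUT={}
  B1:  IN={}  OUT={}
  B2:  IN={}  OUT={}
  B3:  IN={}  OUT={a*e}
  B4:  IN={a*e}  OUT={f*f}
  B5:  IN={f*f}  OUT={f*f}
  B6:  IN={f*f}  OUT={}
  B7:  IN={}  OUT={}
  B8:  IN={}  OUT={}
  B9:  IN={}  OUT={b+e}

Merge at B4: IN[B4] = OUT[B3] = {a*e}
Applying B4's transfer function to that IN value gives OUT[B4] (row B4 above).

Answer: {f*f}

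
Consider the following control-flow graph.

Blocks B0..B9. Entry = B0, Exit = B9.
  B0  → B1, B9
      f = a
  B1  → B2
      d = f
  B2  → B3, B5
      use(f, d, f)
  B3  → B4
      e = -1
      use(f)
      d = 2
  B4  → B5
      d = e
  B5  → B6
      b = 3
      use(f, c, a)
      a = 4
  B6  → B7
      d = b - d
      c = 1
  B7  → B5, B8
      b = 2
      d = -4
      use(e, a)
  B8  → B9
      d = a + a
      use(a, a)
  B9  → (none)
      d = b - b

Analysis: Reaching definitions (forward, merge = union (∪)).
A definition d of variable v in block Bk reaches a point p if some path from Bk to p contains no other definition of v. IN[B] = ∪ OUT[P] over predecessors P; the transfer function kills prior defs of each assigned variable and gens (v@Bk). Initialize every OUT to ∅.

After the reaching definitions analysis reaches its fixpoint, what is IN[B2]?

Answer: {d@B1, f@B0}

Derivation:
Converged values:
  B0:  IN={}  OUT={f@B0}
  B1:  IN={f@B0}  OUT={d@B1, f@B0}
  B2:  IN={d@B1, f@B0}  OUT={d@B1, f@B0}
  B3:  IN={d@B1, f@B0}  OUT={d@B3, e@B3, f@B0}
  B4:  IN={d@B3, e@B3, f@B0}  OUT={d@B4, e@B3, f@B0}
  B5:  IN={a@B5, b@B7, c@B6, d@B1, d@B4, d@B7, e@B3, f@B0}  OUT={a@B5, b@B5, c@B6, d@B1, d@B4, d@B7, e@B3, f@B0}
  B6:  IN={a@B5, b@B5, c@B6, d@B1, d@B4, d@B7, e@B3, f@B0}  OUT={a@B5, b@B5, c@B6, d@B6, e@B3, f@B0}
  B7:  IN={a@B5, b@B5, c@B6, d@B6, e@B3, f@B0}  OUT={a@B5, b@B7, c@B6, d@B7, e@B3, f@B0}
  B8:  IN={a@B5, b@B7, c@B6, d@B7, e@B3, f@B0}  OUT={a@B5, b@B7, c@B6, d@B8, e@B3, f@B0}
  B9:  IN={a@B5, b@B7, c@B6, d@B8, e@B3, f@B0}  OUT={a@B5, b@B7, c@B6, d@B9, e@B3, f@B0}

Merge at B2: IN[B2] = OUT[B1] = {d@B1, f@B0}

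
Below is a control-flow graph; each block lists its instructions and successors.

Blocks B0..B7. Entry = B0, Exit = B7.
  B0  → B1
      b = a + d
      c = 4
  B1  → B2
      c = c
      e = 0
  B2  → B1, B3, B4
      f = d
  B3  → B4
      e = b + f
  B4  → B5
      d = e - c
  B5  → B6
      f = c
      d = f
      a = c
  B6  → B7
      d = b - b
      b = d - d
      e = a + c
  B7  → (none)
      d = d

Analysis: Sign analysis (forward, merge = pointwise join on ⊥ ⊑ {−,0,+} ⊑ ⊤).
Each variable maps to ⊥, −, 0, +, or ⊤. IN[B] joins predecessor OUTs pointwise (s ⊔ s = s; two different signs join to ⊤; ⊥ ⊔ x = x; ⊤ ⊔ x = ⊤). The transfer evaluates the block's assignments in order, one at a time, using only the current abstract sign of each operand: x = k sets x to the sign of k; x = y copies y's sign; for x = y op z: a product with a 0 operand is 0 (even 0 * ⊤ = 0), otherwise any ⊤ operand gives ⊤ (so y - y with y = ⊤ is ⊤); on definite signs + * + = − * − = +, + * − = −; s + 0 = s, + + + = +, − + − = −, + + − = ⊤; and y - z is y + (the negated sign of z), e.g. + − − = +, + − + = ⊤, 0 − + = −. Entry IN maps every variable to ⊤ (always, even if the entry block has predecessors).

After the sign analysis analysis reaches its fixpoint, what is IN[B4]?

Answer: {a: ⊤, b: ⊤, c: +, d: ⊤, e: ⊤, f: ⊤}

Trace:
Per-block solution:
  B0:   IN=(all ⊤)   OUT={c:+; rest ⊤}
  B1:   IN={c:+; rest ⊤}   OUT={c:+, e:0; rest ⊤}
  B2:   IN={c:+, e:0; rest ⊤}   OUT={c:+, e:0; rest ⊤}
  B3:   IN={c:+, e:0; rest ⊤}   OUT={c:+; rest ⊤}
  B4:   IN={c:+; rest ⊤}   OUT={c:+; rest ⊤}
  B5:   IN={c:+; rest ⊤}   OUT={a:+, c:+, d:+, f:+; rest ⊤}
  B6:   IN={a:+, c:+, d:+, f:+; rest ⊤}   OUT={a:+, c:+, e:+, f:+; rest ⊤}
  B7:   IN={a:+, c:+, e:+, f:+; rest ⊤}   OUT={a:+, c:+, e:+, f:+; rest ⊤}

Merge at B4: IN[B4] = OUT[B2] ⊔ OUT[B3] = {a: ⊤, b: ⊤, c: +, d: ⊤, e: ⊤, f: ⊤}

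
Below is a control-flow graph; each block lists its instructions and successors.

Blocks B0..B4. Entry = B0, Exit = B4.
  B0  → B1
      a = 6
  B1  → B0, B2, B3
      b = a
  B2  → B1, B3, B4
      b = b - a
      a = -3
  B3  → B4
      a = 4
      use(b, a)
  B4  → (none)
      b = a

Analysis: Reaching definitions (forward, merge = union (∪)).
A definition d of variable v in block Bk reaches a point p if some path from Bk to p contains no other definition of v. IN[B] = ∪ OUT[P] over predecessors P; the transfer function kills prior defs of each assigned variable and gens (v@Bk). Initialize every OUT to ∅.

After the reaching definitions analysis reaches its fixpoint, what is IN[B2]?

Answer: {a@B0, a@B2, b@B1}

Derivation:
Converged values:
  B0: | IN={a@B0, a@B2, b@B1} | OUT={a@B0, b@B1}
  B1: | IN={a@B0, a@B2, b@B1, b@B2} | OUT={a@B0, a@B2, b@B1}
  B2: | IN={a@B0, a@B2, b@B1} | OUT={a@B2, b@B2}
  B3: | IN={a@B0, a@B2, b@B1, b@B2} | OUT={a@B3, b@B1, b@B2}
  B4: | IN={a@B2, a@B3, b@B1, b@B2} | OUT={a@B2, a@B3, b@B4}

Merge at B2: IN[B2] = OUT[B1] = {a@B0, a@B2, b@B1}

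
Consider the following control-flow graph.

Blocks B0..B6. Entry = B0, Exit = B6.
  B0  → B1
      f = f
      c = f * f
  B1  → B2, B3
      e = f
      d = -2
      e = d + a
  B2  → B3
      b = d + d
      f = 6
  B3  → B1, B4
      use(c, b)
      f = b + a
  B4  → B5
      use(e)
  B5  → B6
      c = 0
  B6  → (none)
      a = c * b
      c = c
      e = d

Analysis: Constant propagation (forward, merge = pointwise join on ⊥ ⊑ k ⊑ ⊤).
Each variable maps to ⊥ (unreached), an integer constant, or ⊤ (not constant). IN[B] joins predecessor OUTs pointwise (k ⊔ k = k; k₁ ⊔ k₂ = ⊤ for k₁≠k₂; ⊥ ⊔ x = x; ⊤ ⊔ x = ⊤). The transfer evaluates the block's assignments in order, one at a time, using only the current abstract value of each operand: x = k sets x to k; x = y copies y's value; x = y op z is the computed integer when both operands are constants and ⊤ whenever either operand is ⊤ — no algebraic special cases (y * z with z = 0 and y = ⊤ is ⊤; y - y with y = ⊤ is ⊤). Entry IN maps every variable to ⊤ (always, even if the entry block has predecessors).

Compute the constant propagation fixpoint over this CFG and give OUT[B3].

Per-block solution:
  B0:   IN=(all ⊤)   OUT=(all ⊤)
  B1:   IN=(all ⊤)   OUT={d:-2; rest ⊤}
  B2:   IN={d:-2; rest ⊤}   OUT={b:-4, d:-2, f:6; rest ⊤}
  B3:   IN={d:-2; rest ⊤}   OUT={d:-2; rest ⊤}
  B4:   IN={d:-2; rest ⊤}   OUT={d:-2; rest ⊤}
  B5:   IN={d:-2; rest ⊤}   OUT={c:0, d:-2; rest ⊤}
  B6:   IN={c:0, d:-2; rest ⊤}   OUT={c:0, d:-2, e:-2; rest ⊤}

Merge at B3: IN[B3] = OUT[B1] ⊔ OUT[B2] = {a: ⊤, b: ⊤, c: ⊤, d: -2, e: ⊤, f: ⊤}
Applying B3's transfer function to that IN value gives OUT[B3] (row B3 above).

Answer: {a: ⊤, b: ⊤, c: ⊤, d: -2, e: ⊤, f: ⊤}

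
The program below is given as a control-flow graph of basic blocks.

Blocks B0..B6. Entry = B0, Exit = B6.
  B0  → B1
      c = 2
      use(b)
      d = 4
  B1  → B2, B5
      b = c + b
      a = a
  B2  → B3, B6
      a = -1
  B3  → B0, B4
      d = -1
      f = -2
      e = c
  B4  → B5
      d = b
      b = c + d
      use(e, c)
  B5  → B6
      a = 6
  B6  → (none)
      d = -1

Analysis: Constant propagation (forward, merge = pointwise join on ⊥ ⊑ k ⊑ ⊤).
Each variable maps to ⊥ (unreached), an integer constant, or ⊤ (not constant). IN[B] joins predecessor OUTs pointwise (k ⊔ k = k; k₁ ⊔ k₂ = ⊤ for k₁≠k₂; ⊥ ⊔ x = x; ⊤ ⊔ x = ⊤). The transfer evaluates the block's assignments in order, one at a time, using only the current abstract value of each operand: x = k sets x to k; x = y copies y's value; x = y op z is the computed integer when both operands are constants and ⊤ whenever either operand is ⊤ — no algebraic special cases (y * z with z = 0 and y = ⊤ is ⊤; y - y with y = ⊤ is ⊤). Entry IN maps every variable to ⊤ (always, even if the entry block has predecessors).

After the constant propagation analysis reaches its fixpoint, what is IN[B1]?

Answer: {a: ⊤, b: ⊤, c: 2, d: 4, e: ⊤, f: ⊤}

Working:
Converged values:
  B0: | IN=(all ⊤) | OUT={c:2, d:4; rest ⊤}
  B1: | IN={c:2, d:4; rest ⊤} | OUT={c:2, d:4; rest ⊤}
  B2: | IN={c:2, d:4; rest ⊤} | OUT={a:-1, c:2, d:4; rest ⊤}
  B3: | IN={a:-1, c:2, d:4; rest ⊤} | OUT={a:-1, c:2, d:-1, e:2, f:-2; rest ⊤}
  B4: | IN={a:-1, c:2, d:-1, e:2, f:-2; rest ⊤} | OUT={a:-1, c:2, e:2, f:-2; rest ⊤}
  B5: | IN={c:2; rest ⊤} | OUT={a:6, c:2; rest ⊤}
  B6: | IN={c:2; rest ⊤} | OUT={c:2, d:-1; rest ⊤}

Merge at B1: IN[B1] = OUT[B0] = {a: ⊤, b: ⊤, c: 2, d: 4, e: ⊤, f: ⊤}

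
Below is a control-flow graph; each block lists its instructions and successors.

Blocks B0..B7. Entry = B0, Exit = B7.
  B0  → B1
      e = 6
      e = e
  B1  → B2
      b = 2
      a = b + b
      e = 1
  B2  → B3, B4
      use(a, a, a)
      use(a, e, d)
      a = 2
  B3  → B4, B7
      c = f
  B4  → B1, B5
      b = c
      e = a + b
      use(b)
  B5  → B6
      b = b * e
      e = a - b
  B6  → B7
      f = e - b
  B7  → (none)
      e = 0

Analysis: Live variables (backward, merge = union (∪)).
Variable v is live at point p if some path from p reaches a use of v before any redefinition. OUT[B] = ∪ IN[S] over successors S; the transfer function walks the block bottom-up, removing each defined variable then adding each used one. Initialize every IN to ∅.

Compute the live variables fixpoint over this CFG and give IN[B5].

Per-block solution:
  B0:  IN={c, d, f}  OUT={c, d, f}
  B1:  IN={c, d, f}  OUT={a, c, d, e, f}
  B2:  IN={a, c, d, e, f}  OUT={a, c, d, f}
  B3:  IN={a, d, f}  OUT={a, c, d, f}
  B4:  IN={a, c, d, f}  OUT={a, b, c, d, e, f}
  B5:  IN={a, b, e}  OUT={b, e}
  B6:  IN={b, e}  OUT={}
  B7:  IN={}  OUT={}

Merge at B5: OUT[B5] = IN[B6] = {b, e}
Applying B5's transfer function to that OUT value gives IN[B5] (row B5 above).

Answer: {a, b, e}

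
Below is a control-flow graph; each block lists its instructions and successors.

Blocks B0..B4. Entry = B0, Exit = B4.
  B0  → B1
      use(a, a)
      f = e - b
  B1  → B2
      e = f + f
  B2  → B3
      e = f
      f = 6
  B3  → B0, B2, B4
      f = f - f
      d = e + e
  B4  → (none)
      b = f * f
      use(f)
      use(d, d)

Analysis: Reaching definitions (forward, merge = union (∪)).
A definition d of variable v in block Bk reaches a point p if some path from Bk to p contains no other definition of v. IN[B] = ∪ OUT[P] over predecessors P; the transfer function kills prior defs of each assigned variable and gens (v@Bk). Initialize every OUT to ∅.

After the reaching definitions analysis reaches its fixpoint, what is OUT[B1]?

Per-block solution:
  B0: | IN={d@B3, e@B2, f@B3} | OUT={d@B3, e@B2, f@B0}
  B1: | IN={d@B3, e@B2, f@B0} | OUT={d@B3, e@B1, f@B0}
  B2: | IN={d@B3, e@B1, e@B2, f@B0, f@B3} | OUT={d@B3, e@B2, f@B2}
  B3: | IN={d@B3, e@B2, f@B2} | OUT={d@B3, e@B2, f@B3}
  B4: | IN={d@B3, e@B2, f@B3} | OUT={b@B4, d@B3, e@B2, f@B3}

Merge at B1: IN[B1] = OUT[B0] = {d@B3, e@B2, f@B0}
Applying B1's transfer function to that IN value gives OUT[B1] (row B1 above).

Answer: {d@B3, e@B1, f@B0}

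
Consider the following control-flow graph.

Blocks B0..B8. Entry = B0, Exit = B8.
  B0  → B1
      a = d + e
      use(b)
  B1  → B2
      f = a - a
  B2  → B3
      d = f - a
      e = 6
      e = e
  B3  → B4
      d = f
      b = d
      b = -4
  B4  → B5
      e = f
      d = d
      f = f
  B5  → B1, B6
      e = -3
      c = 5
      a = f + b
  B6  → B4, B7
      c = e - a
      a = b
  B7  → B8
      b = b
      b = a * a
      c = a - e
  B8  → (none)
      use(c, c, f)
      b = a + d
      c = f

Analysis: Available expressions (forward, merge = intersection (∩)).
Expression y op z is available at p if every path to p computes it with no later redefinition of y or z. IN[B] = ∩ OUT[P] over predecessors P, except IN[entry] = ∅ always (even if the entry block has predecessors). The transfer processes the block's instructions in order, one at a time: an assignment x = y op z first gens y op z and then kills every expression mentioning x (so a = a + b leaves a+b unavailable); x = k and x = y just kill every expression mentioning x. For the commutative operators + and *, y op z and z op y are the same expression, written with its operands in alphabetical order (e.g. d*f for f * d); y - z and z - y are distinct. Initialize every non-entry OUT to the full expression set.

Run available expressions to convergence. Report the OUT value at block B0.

Answer: {d+e}

Derivation:
Converged values:
  B0:   IN={}   OUT={d+e}
  B1:   IN={}   OUT={a-a}
  B2:   IN={a-a}   OUT={a-a, f-a}
  B3:   IN={a-a, f-a}   OUT={a-a, f-a}
  B4:   IN={}   OUT={}
  B5:   IN={}   OUT={b+f}
  B6:   IN={b+f}   OUT={b+f}
  B7:   IN={b+f}   OUT={a*a, a-e}
  B8:   IN={a*a, a-e}   OUT={a*a, a+d, a-e}

B0 is the boundary node: IN[B0] = {}
Applying B0's transfer function to that IN value gives OUT[B0] (row B0 above).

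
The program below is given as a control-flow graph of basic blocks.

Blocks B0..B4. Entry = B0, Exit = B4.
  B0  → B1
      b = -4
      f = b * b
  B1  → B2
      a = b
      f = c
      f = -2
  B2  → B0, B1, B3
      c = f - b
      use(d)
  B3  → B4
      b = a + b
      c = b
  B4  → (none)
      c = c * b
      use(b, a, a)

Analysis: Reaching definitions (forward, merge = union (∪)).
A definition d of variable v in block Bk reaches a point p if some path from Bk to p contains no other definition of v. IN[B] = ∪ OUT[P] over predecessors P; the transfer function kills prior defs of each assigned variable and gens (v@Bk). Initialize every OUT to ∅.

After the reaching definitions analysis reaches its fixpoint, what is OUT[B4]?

Fixpoint table:
  B0: | IN={a@B1, b@B0, c@B2, f@B1} | OUT={a@B1, b@B0, c@B2, f@B0}
  B1: | IN={a@B1, b@B0, c@B2, f@B0, f@B1} | OUT={a@B1, b@B0, c@B2, f@B1}
  B2: | IN={a@B1, b@B0, c@B2, f@B1} | OUT={a@B1, b@B0, c@B2, f@B1}
  B3: | IN={a@B1, b@B0, c@B2, f@B1} | OUT={a@B1, b@B3, c@B3, f@B1}
  B4: | IN={a@B1, b@B3, c@B3, f@B1} | OUT={a@B1, b@B3, c@B4, f@B1}

Merge at B4: IN[B4] = OUT[B3] = {a@B1, b@B3, c@B3, f@B1}
Applying B4's transfer function to that IN value gives OUT[B4] (row B4 above).

Answer: {a@B1, b@B3, c@B4, f@B1}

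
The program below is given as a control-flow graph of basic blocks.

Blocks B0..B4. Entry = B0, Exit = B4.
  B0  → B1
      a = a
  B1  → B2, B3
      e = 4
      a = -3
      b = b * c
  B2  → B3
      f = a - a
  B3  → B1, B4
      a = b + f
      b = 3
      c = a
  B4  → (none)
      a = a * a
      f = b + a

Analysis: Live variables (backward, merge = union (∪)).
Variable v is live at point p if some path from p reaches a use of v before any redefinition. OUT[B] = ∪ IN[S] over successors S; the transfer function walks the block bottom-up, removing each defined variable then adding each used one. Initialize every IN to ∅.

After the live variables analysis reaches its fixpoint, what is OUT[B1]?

Per-block solution:
  B0:  IN={a, b, c, f}  OUT={b, c, f}
  B1:  IN={b, c, f}  OUT={a, b, f}
  B2:  IN={a, b}  OUT={b, f}
  B3:  IN={b, f}  OUT={a, b, c, f}
  B4:  IN={a, b}  OUT={}

Merge at B1: OUT[B1] = IN[B2] ⊔ IN[B3] = {a, b, f}

Answer: {a, b, f}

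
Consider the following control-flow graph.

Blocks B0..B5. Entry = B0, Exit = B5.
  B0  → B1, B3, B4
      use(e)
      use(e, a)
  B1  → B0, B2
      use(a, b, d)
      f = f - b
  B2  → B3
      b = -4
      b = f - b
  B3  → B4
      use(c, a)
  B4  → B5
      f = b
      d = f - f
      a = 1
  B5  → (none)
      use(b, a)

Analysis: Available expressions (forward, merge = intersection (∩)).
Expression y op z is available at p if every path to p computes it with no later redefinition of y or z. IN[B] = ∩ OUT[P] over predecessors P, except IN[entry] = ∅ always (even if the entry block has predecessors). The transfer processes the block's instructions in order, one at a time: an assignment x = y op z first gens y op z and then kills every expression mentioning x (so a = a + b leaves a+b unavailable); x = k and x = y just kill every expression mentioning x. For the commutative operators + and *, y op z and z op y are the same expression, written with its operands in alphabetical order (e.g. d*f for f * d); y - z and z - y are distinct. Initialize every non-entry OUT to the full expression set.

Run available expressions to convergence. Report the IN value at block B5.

Fixpoint table:
  B0:   IN={}   OUT={}
  B1:   IN={}   OUT={}
  B2:   IN={}   OUT={}
  B3:   IN={}   OUT={}
  B4:   IN={}   OUT={f-f}
  B5:   IN={f-f}   OUT={f-f}

Merge at B5: IN[B5] = OUT[B4] = {f-f}

Answer: {f-f}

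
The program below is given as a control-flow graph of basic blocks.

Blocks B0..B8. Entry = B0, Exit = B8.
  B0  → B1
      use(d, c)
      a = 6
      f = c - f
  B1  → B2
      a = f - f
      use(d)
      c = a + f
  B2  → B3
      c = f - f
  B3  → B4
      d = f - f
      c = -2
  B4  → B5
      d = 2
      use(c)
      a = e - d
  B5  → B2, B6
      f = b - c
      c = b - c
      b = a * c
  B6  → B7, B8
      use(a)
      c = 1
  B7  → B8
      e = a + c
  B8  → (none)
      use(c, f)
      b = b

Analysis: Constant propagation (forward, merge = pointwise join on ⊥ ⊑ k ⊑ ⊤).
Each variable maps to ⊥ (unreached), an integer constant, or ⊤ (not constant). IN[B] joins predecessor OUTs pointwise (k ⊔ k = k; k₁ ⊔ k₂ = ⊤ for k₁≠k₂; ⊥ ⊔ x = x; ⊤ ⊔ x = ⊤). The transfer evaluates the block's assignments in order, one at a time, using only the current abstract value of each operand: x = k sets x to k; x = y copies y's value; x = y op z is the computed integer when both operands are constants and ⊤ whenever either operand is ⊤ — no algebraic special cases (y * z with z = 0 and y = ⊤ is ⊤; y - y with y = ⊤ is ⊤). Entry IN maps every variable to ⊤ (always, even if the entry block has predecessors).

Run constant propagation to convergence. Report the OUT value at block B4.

Per-block solution:
  B0: | IN=(all ⊤) | OUT={a:6; rest ⊤}
  B1: | IN={a:6; rest ⊤} | OUT=(all ⊤)
  B2: | IN=(all ⊤) | OUT=(all ⊤)
  B3: | IN=(all ⊤) | OUT={c:-2; rest ⊤}
  B4: | IN={c:-2; rest ⊤} | OUT={c:-2, d:2; rest ⊤}
  B5: | IN={c:-2, d:2; rest ⊤} | OUT={d:2; rest ⊤}
  B6: | IN={d:2; rest ⊤} | OUT={c:1, d:2; rest ⊤}
  B7: | IN={c:1, d:2; rest ⊤} | OUT={c:1, d:2; rest ⊤}
  B8: | IN={c:1, d:2; rest ⊤} | OUT={c:1, d:2; rest ⊤}

Merge at B4: IN[B4] = OUT[B3] = {a: ⊤, b: ⊤, c: -2, d: ⊤, e: ⊤, f: ⊤}
Applying B4's transfer function to that IN value gives OUT[B4] (row B4 above).

Answer: {a: ⊤, b: ⊤, c: -2, d: 2, e: ⊤, f: ⊤}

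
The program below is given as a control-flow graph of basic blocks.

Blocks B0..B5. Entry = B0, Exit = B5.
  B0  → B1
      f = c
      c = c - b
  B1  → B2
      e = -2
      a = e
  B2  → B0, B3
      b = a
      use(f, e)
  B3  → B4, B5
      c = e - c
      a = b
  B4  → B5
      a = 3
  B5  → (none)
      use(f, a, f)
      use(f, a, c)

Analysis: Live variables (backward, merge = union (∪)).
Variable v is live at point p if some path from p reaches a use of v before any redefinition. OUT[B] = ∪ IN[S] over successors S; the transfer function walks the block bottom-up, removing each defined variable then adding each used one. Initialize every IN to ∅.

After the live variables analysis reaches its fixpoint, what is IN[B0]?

Answer: {b, c}

Working:
Converged values:
  B0: | IN={b, c} | OUT={c, f}
  B1: | IN={c, f} | OUT={a, c, e, f}
  B2: | IN={a, c, e, f} | OUT={b, c, e, f}
  B3: | IN={b, c, e, f} | OUT={a, c, f}
  B4: | IN={c, f} | OUT={a, c, f}
  B5: | IN={a, c, f} | OUT={}

Merge at B0: OUT[B0] = IN[B1] = {c, f}
Applying B0's transfer function to that OUT value gives IN[B0] (row B0 above).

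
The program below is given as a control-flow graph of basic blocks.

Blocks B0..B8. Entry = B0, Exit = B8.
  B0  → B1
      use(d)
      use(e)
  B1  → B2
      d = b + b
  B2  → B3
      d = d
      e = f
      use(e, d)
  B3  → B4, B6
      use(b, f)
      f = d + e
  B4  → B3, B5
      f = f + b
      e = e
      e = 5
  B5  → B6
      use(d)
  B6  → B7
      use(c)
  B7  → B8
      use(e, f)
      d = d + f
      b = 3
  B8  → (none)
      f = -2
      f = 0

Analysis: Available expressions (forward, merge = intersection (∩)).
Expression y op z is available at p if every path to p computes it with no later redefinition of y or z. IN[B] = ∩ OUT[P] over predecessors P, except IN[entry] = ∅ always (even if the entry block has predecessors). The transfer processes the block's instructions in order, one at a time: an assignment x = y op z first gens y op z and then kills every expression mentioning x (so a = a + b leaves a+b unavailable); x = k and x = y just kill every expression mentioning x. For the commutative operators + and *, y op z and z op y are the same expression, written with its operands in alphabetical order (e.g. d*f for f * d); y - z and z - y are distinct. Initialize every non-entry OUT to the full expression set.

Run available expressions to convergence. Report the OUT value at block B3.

Converged values:
  B0:  IN={}  OUT={}
  B1:  IN={}  OUT={b+b}
  B2:  IN={b+b}  OUT={b+b}
  B3:  IN={b+b}  OUT={b+b, d+e}
  B4:  IN={b+b, d+e}  OUT={b+b}
  B5:  IN={b+b}  OUT={b+b}
  B6:  IN={b+b}  OUT={b+b}
  B7:  IN={b+b}  OUT={}
  B8:  IN={}  OUT={}

Merge at B3: IN[B3] = OUT[B2] ∩ OUT[B4] = {b+b}
Applying B3's transfer function to that IN value gives OUT[B3] (row B3 above).

Answer: {b+b, d+e}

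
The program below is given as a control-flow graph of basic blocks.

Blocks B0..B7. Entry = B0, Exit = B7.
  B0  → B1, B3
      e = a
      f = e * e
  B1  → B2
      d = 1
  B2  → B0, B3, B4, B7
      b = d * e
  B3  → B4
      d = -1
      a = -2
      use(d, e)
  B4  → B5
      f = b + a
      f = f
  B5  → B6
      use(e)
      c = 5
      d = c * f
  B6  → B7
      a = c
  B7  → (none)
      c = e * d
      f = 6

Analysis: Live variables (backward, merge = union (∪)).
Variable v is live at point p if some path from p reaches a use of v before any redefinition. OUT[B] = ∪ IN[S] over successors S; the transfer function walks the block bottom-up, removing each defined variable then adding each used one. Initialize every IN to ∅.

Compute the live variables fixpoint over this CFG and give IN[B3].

Fixpoint table:
  B0:  IN={a, b}  OUT={a, b, e}
  B1:  IN={a, e}  OUT={a, d, e}
  B2:  IN={a, d, e}  OUT={a, b, d, e}
  B3:  IN={b, e}  OUT={a, b, e}
  B4:  IN={a, b, e}  OUT={e, f}
  B5:  IN={e, f}  OUT={c, d, e}
  B6:  IN={c, d, e}  OUT={d, e}
  B7:  IN={d, e}  OUT={}

Merge at B3: OUT[B3] = IN[B4] = {a, b, e}
Applying B3's transfer function to that OUT value gives IN[B3] (row B3 above).

Answer: {b, e}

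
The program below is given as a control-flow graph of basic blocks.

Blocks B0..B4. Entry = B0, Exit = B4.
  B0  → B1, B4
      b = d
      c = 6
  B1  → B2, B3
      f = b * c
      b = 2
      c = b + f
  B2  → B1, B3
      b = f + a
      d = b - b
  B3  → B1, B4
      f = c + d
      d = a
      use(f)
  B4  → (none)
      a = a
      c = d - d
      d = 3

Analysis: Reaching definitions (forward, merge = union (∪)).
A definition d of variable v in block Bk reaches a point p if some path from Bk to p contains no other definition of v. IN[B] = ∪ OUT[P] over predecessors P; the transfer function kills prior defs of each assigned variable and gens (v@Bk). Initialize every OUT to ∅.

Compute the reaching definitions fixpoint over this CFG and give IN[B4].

Answer: {b@B0, b@B1, b@B2, c@B0, c@B1, d@B3, f@B3}

Working:
Per-block solution:
  B0:   IN={}   OUT={b@B0, c@B0}
  B1:   IN={b@B0, b@B1, b@B2, c@B0, c@B1, d@B2, d@B3, f@B1, f@B3}   OUT={b@B1, c@B1, d@B2, d@B3, f@B1}
  B2:   IN={b@B1, c@B1, d@B2, d@B3, f@B1}   OUT={b@B2, c@B1, d@B2, f@B1}
  B3:   IN={b@B1, b@B2, c@B1, d@B2, d@B3, f@B1}   OUT={b@B1, b@B2, c@B1, d@B3, f@B3}
  B4:   IN={b@B0, b@B1, b@B2, c@B0, c@B1, d@B3, f@B3}   OUT={a@B4, b@B0, b@B1, b@B2, c@B4, d@B4, f@B3}

Merge at B4: IN[B4] = OUT[B0] ⊔ OUT[B3] = {b@B0, b@B1, b@B2, c@B0, c@B1, d@B3, f@B3}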